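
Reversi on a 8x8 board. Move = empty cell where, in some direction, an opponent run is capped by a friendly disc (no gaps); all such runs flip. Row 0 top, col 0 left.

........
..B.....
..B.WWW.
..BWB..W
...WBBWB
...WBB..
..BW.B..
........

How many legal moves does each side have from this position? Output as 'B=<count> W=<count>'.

Answer: B=7 W=12

Derivation:
-- B to move --
(1,3): no bracket -> illegal
(1,4): flips 1 -> legal
(1,5): no bracket -> illegal
(1,6): flips 1 -> legal
(1,7): no bracket -> illegal
(2,3): no bracket -> illegal
(2,7): flips 1 -> legal
(3,5): no bracket -> illegal
(3,6): no bracket -> illegal
(4,2): flips 1 -> legal
(5,2): flips 2 -> legal
(5,6): no bracket -> illegal
(5,7): no bracket -> illegal
(6,4): flips 1 -> legal
(7,2): flips 1 -> legal
(7,3): no bracket -> illegal
(7,4): no bracket -> illegal
B mobility = 7
-- W to move --
(0,1): no bracket -> illegal
(0,2): no bracket -> illegal
(0,3): no bracket -> illegal
(1,1): flips 1 -> legal
(1,3): no bracket -> illegal
(2,1): flips 1 -> legal
(2,3): no bracket -> illegal
(3,1): flips 1 -> legal
(3,5): flips 2 -> legal
(3,6): flips 2 -> legal
(4,1): no bracket -> illegal
(4,2): no bracket -> illegal
(5,1): no bracket -> illegal
(5,2): no bracket -> illegal
(5,6): flips 2 -> legal
(5,7): flips 1 -> legal
(6,1): flips 1 -> legal
(6,4): flips 4 -> legal
(6,6): flips 2 -> legal
(7,1): flips 1 -> legal
(7,2): no bracket -> illegal
(7,3): no bracket -> illegal
(7,4): no bracket -> illegal
(7,5): no bracket -> illegal
(7,6): flips 2 -> legal
W mobility = 12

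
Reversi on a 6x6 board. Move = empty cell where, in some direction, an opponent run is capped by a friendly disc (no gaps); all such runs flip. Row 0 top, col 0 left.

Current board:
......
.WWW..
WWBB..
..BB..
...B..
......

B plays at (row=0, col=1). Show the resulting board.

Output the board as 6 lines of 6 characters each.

Place B at (0,1); scan 8 dirs for brackets.
Dir NW: edge -> no flip
Dir N: edge -> no flip
Dir NE: edge -> no flip
Dir W: first cell '.' (not opp) -> no flip
Dir E: first cell '.' (not opp) -> no flip
Dir SW: first cell '.' (not opp) -> no flip
Dir S: opp run (1,1) (2,1), next='.' -> no flip
Dir SE: opp run (1,2) capped by B -> flip
All flips: (1,2)

Answer: .B....
.WBW..
WWBB..
..BB..
...B..
......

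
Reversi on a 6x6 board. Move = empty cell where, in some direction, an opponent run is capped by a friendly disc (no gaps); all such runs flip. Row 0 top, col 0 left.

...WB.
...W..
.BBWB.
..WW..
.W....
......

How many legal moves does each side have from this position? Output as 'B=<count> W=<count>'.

Answer: B=4 W=9

Derivation:
-- B to move --
(0,2): flips 2 -> legal
(1,2): no bracket -> illegal
(1,4): no bracket -> illegal
(3,0): no bracket -> illegal
(3,1): no bracket -> illegal
(3,4): no bracket -> illegal
(4,0): no bracket -> illegal
(4,2): flips 2 -> legal
(4,3): flips 1 -> legal
(4,4): flips 1 -> legal
(5,0): no bracket -> illegal
(5,1): no bracket -> illegal
(5,2): no bracket -> illegal
B mobility = 4
-- W to move --
(0,5): flips 1 -> legal
(1,0): flips 1 -> legal
(1,1): flips 1 -> legal
(1,2): flips 1 -> legal
(1,4): no bracket -> illegal
(1,5): flips 1 -> legal
(2,0): flips 2 -> legal
(2,5): flips 1 -> legal
(3,0): no bracket -> illegal
(3,1): flips 1 -> legal
(3,4): no bracket -> illegal
(3,5): flips 1 -> legal
W mobility = 9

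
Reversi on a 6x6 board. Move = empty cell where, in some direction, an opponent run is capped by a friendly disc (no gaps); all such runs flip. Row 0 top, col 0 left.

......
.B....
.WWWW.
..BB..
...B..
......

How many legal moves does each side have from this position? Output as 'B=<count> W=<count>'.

Answer: B=6 W=7

Derivation:
-- B to move --
(1,0): flips 1 -> legal
(1,2): flips 1 -> legal
(1,3): flips 1 -> legal
(1,4): flips 1 -> legal
(1,5): flips 1 -> legal
(2,0): no bracket -> illegal
(2,5): no bracket -> illegal
(3,0): no bracket -> illegal
(3,1): flips 1 -> legal
(3,4): no bracket -> illegal
(3,5): no bracket -> illegal
B mobility = 6
-- W to move --
(0,0): flips 1 -> legal
(0,1): flips 1 -> legal
(0,2): no bracket -> illegal
(1,0): no bracket -> illegal
(1,2): no bracket -> illegal
(2,0): no bracket -> illegal
(3,1): no bracket -> illegal
(3,4): no bracket -> illegal
(4,1): flips 1 -> legal
(4,2): flips 2 -> legal
(4,4): flips 1 -> legal
(5,2): no bracket -> illegal
(5,3): flips 2 -> legal
(5,4): flips 2 -> legal
W mobility = 7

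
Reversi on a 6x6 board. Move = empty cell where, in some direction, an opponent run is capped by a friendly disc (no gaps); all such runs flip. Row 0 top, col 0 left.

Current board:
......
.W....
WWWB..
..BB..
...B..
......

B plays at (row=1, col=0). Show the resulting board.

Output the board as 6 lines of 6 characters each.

Answer: ......
BW....
WBWB..
..BB..
...B..
......

Derivation:
Place B at (1,0); scan 8 dirs for brackets.
Dir NW: edge -> no flip
Dir N: first cell '.' (not opp) -> no flip
Dir NE: first cell '.' (not opp) -> no flip
Dir W: edge -> no flip
Dir E: opp run (1,1), next='.' -> no flip
Dir SW: edge -> no flip
Dir S: opp run (2,0), next='.' -> no flip
Dir SE: opp run (2,1) capped by B -> flip
All flips: (2,1)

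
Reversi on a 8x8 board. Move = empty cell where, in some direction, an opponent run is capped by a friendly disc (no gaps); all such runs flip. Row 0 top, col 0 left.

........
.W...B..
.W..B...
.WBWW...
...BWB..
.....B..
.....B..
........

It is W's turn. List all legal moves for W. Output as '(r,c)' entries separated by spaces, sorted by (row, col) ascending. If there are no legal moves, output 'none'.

Answer: (0,6) (1,4) (4,2) (4,6) (5,2) (5,3) (5,4) (5,6) (6,6)

Derivation:
(0,4): no bracket -> illegal
(0,5): no bracket -> illegal
(0,6): flips 2 -> legal
(1,3): no bracket -> illegal
(1,4): flips 1 -> legal
(1,6): no bracket -> illegal
(2,2): no bracket -> illegal
(2,3): no bracket -> illegal
(2,5): no bracket -> illegal
(2,6): no bracket -> illegal
(3,5): no bracket -> illegal
(3,6): no bracket -> illegal
(4,1): no bracket -> illegal
(4,2): flips 1 -> legal
(4,6): flips 1 -> legal
(5,2): flips 1 -> legal
(5,3): flips 1 -> legal
(5,4): flips 2 -> legal
(5,6): flips 1 -> legal
(6,4): no bracket -> illegal
(6,6): flips 1 -> legal
(7,4): no bracket -> illegal
(7,5): no bracket -> illegal
(7,6): no bracket -> illegal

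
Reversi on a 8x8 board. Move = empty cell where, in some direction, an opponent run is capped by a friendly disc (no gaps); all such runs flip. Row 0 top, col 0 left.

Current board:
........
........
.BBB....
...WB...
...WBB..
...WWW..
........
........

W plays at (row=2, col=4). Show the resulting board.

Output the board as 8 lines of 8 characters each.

Answer: ........
........
.BBBW...
...WW...
...WWB..
...WWW..
........
........

Derivation:
Place W at (2,4); scan 8 dirs for brackets.
Dir NW: first cell '.' (not opp) -> no flip
Dir N: first cell '.' (not opp) -> no flip
Dir NE: first cell '.' (not opp) -> no flip
Dir W: opp run (2,3) (2,2) (2,1), next='.' -> no flip
Dir E: first cell '.' (not opp) -> no flip
Dir SW: first cell 'W' (not opp) -> no flip
Dir S: opp run (3,4) (4,4) capped by W -> flip
Dir SE: first cell '.' (not opp) -> no flip
All flips: (3,4) (4,4)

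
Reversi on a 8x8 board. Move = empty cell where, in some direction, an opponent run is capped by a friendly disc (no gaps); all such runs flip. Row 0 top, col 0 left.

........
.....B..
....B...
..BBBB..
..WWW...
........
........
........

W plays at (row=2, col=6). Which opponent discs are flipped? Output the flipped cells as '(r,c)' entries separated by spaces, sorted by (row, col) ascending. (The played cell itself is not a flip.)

Dir NW: opp run (1,5), next='.' -> no flip
Dir N: first cell '.' (not opp) -> no flip
Dir NE: first cell '.' (not opp) -> no flip
Dir W: first cell '.' (not opp) -> no flip
Dir E: first cell '.' (not opp) -> no flip
Dir SW: opp run (3,5) capped by W -> flip
Dir S: first cell '.' (not opp) -> no flip
Dir SE: first cell '.' (not opp) -> no flip

Answer: (3,5)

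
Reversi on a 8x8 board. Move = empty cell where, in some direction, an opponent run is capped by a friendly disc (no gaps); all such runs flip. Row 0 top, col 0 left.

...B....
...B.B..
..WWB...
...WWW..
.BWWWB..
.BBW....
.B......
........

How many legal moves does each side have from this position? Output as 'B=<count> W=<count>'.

Answer: B=8 W=13

Derivation:
-- B to move --
(1,1): no bracket -> illegal
(1,2): flips 2 -> legal
(1,4): no bracket -> illegal
(2,1): flips 2 -> legal
(2,5): flips 3 -> legal
(2,6): no bracket -> illegal
(3,1): flips 1 -> legal
(3,2): flips 1 -> legal
(3,6): no bracket -> illegal
(4,6): flips 1 -> legal
(5,4): flips 3 -> legal
(5,5): no bracket -> illegal
(6,2): no bracket -> illegal
(6,3): flips 4 -> legal
(6,4): no bracket -> illegal
B mobility = 8
-- W to move --
(0,2): flips 2 -> legal
(0,4): flips 1 -> legal
(0,5): no bracket -> illegal
(0,6): flips 2 -> legal
(1,2): no bracket -> illegal
(1,4): flips 1 -> legal
(1,6): no bracket -> illegal
(2,5): flips 1 -> legal
(2,6): no bracket -> illegal
(3,0): no bracket -> illegal
(3,1): no bracket -> illegal
(3,2): no bracket -> illegal
(3,6): no bracket -> illegal
(4,0): flips 1 -> legal
(4,6): flips 1 -> legal
(5,0): flips 2 -> legal
(5,4): no bracket -> illegal
(5,5): flips 1 -> legal
(5,6): flips 1 -> legal
(6,0): flips 1 -> legal
(6,2): flips 1 -> legal
(6,3): no bracket -> illegal
(7,0): flips 2 -> legal
(7,1): no bracket -> illegal
(7,2): no bracket -> illegal
W mobility = 13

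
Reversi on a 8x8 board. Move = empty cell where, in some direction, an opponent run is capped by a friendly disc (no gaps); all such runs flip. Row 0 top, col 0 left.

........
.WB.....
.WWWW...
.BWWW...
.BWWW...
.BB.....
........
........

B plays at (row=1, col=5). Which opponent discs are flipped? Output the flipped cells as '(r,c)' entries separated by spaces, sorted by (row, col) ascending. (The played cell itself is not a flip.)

Answer: (2,4) (3,3) (4,2)

Derivation:
Dir NW: first cell '.' (not opp) -> no flip
Dir N: first cell '.' (not opp) -> no flip
Dir NE: first cell '.' (not opp) -> no flip
Dir W: first cell '.' (not opp) -> no flip
Dir E: first cell '.' (not opp) -> no flip
Dir SW: opp run (2,4) (3,3) (4,2) capped by B -> flip
Dir S: first cell '.' (not opp) -> no flip
Dir SE: first cell '.' (not opp) -> no flip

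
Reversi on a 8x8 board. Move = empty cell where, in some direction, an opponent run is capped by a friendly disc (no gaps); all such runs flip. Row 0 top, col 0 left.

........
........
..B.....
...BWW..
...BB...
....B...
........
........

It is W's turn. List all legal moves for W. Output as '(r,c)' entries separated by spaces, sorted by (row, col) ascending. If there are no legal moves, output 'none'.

Answer: (3,2) (5,2) (5,3) (6,4)

Derivation:
(1,1): no bracket -> illegal
(1,2): no bracket -> illegal
(1,3): no bracket -> illegal
(2,1): no bracket -> illegal
(2,3): no bracket -> illegal
(2,4): no bracket -> illegal
(3,1): no bracket -> illegal
(3,2): flips 1 -> legal
(4,2): no bracket -> illegal
(4,5): no bracket -> illegal
(5,2): flips 1 -> legal
(5,3): flips 1 -> legal
(5,5): no bracket -> illegal
(6,3): no bracket -> illegal
(6,4): flips 2 -> legal
(6,5): no bracket -> illegal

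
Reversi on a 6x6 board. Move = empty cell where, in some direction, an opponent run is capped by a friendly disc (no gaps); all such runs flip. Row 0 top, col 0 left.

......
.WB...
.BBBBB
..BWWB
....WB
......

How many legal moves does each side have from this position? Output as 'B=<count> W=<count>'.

-- B to move --
(0,0): flips 1 -> legal
(0,1): flips 1 -> legal
(0,2): no bracket -> illegal
(1,0): flips 1 -> legal
(2,0): no bracket -> illegal
(4,2): flips 1 -> legal
(4,3): flips 3 -> legal
(5,3): flips 1 -> legal
(5,4): flips 2 -> legal
(5,5): flips 2 -> legal
B mobility = 8
-- W to move --
(0,1): flips 2 -> legal
(0,2): no bracket -> illegal
(0,3): no bracket -> illegal
(1,0): no bracket -> illegal
(1,3): flips 2 -> legal
(1,4): flips 1 -> legal
(1,5): flips 1 -> legal
(2,0): no bracket -> illegal
(3,0): no bracket -> illegal
(3,1): flips 2 -> legal
(4,1): no bracket -> illegal
(4,2): no bracket -> illegal
(4,3): no bracket -> illegal
(5,4): no bracket -> illegal
(5,5): no bracket -> illegal
W mobility = 5

Answer: B=8 W=5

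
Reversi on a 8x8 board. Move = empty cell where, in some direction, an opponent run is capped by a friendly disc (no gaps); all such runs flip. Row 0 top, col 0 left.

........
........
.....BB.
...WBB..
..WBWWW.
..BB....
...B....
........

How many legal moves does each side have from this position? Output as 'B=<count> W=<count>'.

Answer: B=9 W=8

Derivation:
-- B to move --
(2,2): no bracket -> illegal
(2,3): flips 1 -> legal
(2,4): no bracket -> illegal
(3,1): flips 1 -> legal
(3,2): flips 2 -> legal
(3,6): no bracket -> illegal
(3,7): no bracket -> illegal
(4,1): flips 1 -> legal
(4,7): flips 3 -> legal
(5,1): no bracket -> illegal
(5,4): flips 1 -> legal
(5,5): flips 1 -> legal
(5,6): flips 1 -> legal
(5,7): flips 1 -> legal
B mobility = 9
-- W to move --
(1,4): no bracket -> illegal
(1,5): flips 2 -> legal
(1,6): no bracket -> illegal
(1,7): flips 2 -> legal
(2,3): flips 1 -> legal
(2,4): flips 2 -> legal
(2,7): no bracket -> illegal
(3,2): no bracket -> illegal
(3,6): flips 2 -> legal
(3,7): no bracket -> illegal
(4,1): no bracket -> illegal
(5,1): no bracket -> illegal
(5,4): no bracket -> illegal
(6,1): no bracket -> illegal
(6,2): flips 2 -> legal
(6,4): flips 1 -> legal
(7,2): no bracket -> illegal
(7,3): flips 3 -> legal
(7,4): no bracket -> illegal
W mobility = 8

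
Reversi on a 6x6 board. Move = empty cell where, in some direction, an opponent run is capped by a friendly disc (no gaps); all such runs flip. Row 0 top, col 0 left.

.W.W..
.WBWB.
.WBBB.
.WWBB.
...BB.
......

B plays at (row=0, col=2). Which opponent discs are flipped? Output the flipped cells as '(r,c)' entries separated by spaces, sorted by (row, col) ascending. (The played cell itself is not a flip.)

Answer: (1,3)

Derivation:
Dir NW: edge -> no flip
Dir N: edge -> no flip
Dir NE: edge -> no flip
Dir W: opp run (0,1), next='.' -> no flip
Dir E: opp run (0,3), next='.' -> no flip
Dir SW: opp run (1,1), next='.' -> no flip
Dir S: first cell 'B' (not opp) -> no flip
Dir SE: opp run (1,3) capped by B -> flip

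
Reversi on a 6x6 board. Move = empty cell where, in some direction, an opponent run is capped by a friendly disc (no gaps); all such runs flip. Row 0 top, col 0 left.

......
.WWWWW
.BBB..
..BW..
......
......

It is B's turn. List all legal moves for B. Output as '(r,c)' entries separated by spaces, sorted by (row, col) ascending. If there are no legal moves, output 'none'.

Answer: (0,0) (0,1) (0,2) (0,3) (0,4) (0,5) (3,4) (4,3) (4,4)

Derivation:
(0,0): flips 1 -> legal
(0,1): flips 2 -> legal
(0,2): flips 1 -> legal
(0,3): flips 2 -> legal
(0,4): flips 1 -> legal
(0,5): flips 1 -> legal
(1,0): no bracket -> illegal
(2,0): no bracket -> illegal
(2,4): no bracket -> illegal
(2,5): no bracket -> illegal
(3,4): flips 1 -> legal
(4,2): no bracket -> illegal
(4,3): flips 1 -> legal
(4,4): flips 1 -> legal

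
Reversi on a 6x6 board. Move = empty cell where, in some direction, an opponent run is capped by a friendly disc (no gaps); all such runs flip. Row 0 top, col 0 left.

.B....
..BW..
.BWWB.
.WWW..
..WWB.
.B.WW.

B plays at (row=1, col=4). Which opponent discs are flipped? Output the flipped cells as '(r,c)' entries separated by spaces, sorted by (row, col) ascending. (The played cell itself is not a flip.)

Dir NW: first cell '.' (not opp) -> no flip
Dir N: first cell '.' (not opp) -> no flip
Dir NE: first cell '.' (not opp) -> no flip
Dir W: opp run (1,3) capped by B -> flip
Dir E: first cell '.' (not opp) -> no flip
Dir SW: opp run (2,3) (3,2), next='.' -> no flip
Dir S: first cell 'B' (not opp) -> no flip
Dir SE: first cell '.' (not opp) -> no flip

Answer: (1,3)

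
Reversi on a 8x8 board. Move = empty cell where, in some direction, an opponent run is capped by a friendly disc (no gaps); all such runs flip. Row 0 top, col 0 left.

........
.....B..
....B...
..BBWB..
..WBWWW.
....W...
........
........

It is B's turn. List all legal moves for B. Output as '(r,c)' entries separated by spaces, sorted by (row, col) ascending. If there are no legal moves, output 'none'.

Answer: (2,5) (4,1) (4,7) (5,1) (5,2) (5,3) (5,5) (5,7) (6,4) (6,5)

Derivation:
(2,3): no bracket -> illegal
(2,5): flips 1 -> legal
(3,1): no bracket -> illegal
(3,6): no bracket -> illegal
(3,7): no bracket -> illegal
(4,1): flips 1 -> legal
(4,7): flips 3 -> legal
(5,1): flips 1 -> legal
(5,2): flips 1 -> legal
(5,3): flips 1 -> legal
(5,5): flips 2 -> legal
(5,6): no bracket -> illegal
(5,7): flips 1 -> legal
(6,3): no bracket -> illegal
(6,4): flips 3 -> legal
(6,5): flips 1 -> legal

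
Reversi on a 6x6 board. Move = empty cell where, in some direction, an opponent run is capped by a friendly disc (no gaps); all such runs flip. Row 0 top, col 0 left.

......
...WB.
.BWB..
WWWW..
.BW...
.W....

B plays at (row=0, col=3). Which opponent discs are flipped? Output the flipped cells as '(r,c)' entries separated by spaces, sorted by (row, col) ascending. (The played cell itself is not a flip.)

Dir NW: edge -> no flip
Dir N: edge -> no flip
Dir NE: edge -> no flip
Dir W: first cell '.' (not opp) -> no flip
Dir E: first cell '.' (not opp) -> no flip
Dir SW: first cell '.' (not opp) -> no flip
Dir S: opp run (1,3) capped by B -> flip
Dir SE: first cell 'B' (not opp) -> no flip

Answer: (1,3)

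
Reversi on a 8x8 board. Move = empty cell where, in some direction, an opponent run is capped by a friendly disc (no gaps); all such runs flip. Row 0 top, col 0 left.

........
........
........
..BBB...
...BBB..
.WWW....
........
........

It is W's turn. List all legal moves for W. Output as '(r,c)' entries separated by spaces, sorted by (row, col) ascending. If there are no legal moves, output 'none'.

Answer: (2,3) (2,5) (3,5)

Derivation:
(2,1): no bracket -> illegal
(2,2): no bracket -> illegal
(2,3): flips 2 -> legal
(2,4): no bracket -> illegal
(2,5): flips 2 -> legal
(3,1): no bracket -> illegal
(3,5): flips 1 -> legal
(3,6): no bracket -> illegal
(4,1): no bracket -> illegal
(4,2): no bracket -> illegal
(4,6): no bracket -> illegal
(5,4): no bracket -> illegal
(5,5): no bracket -> illegal
(5,6): no bracket -> illegal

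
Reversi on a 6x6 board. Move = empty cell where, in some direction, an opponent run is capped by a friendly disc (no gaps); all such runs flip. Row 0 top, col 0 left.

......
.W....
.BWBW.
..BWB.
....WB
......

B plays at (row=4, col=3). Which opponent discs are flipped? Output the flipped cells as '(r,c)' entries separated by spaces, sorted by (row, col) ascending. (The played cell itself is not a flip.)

Answer: (3,3) (4,4)

Derivation:
Dir NW: first cell 'B' (not opp) -> no flip
Dir N: opp run (3,3) capped by B -> flip
Dir NE: first cell 'B' (not opp) -> no flip
Dir W: first cell '.' (not opp) -> no flip
Dir E: opp run (4,4) capped by B -> flip
Dir SW: first cell '.' (not opp) -> no flip
Dir S: first cell '.' (not opp) -> no flip
Dir SE: first cell '.' (not opp) -> no flip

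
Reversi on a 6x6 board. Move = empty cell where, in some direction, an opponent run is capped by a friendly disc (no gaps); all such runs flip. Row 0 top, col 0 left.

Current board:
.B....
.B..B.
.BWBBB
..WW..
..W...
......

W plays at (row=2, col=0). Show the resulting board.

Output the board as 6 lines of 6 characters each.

Answer: .B....
.B..B.
WWWBBB
..WW..
..W...
......

Derivation:
Place W at (2,0); scan 8 dirs for brackets.
Dir NW: edge -> no flip
Dir N: first cell '.' (not opp) -> no flip
Dir NE: opp run (1,1), next='.' -> no flip
Dir W: edge -> no flip
Dir E: opp run (2,1) capped by W -> flip
Dir SW: edge -> no flip
Dir S: first cell '.' (not opp) -> no flip
Dir SE: first cell '.' (not opp) -> no flip
All flips: (2,1)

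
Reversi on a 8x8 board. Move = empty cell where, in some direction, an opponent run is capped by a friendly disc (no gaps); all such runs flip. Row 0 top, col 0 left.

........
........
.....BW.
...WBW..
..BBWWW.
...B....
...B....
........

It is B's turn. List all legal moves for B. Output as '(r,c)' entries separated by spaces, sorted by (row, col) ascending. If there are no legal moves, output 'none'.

Answer: (1,7) (2,3) (2,4) (2,7) (3,2) (3,6) (4,7) (5,4) (5,5) (5,6)

Derivation:
(1,5): no bracket -> illegal
(1,6): no bracket -> illegal
(1,7): flips 3 -> legal
(2,2): no bracket -> illegal
(2,3): flips 1 -> legal
(2,4): flips 1 -> legal
(2,7): flips 1 -> legal
(3,2): flips 1 -> legal
(3,6): flips 1 -> legal
(3,7): no bracket -> illegal
(4,7): flips 3 -> legal
(5,4): flips 1 -> legal
(5,5): flips 2 -> legal
(5,6): flips 1 -> legal
(5,7): no bracket -> illegal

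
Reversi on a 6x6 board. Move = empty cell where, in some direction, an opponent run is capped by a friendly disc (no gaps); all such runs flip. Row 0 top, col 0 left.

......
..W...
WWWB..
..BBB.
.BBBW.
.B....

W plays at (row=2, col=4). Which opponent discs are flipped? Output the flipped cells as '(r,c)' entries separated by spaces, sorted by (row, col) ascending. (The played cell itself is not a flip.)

Answer: (2,3) (3,4)

Derivation:
Dir NW: first cell '.' (not opp) -> no flip
Dir N: first cell '.' (not opp) -> no flip
Dir NE: first cell '.' (not opp) -> no flip
Dir W: opp run (2,3) capped by W -> flip
Dir E: first cell '.' (not opp) -> no flip
Dir SW: opp run (3,3) (4,2) (5,1), next=edge -> no flip
Dir S: opp run (3,4) capped by W -> flip
Dir SE: first cell '.' (not opp) -> no flip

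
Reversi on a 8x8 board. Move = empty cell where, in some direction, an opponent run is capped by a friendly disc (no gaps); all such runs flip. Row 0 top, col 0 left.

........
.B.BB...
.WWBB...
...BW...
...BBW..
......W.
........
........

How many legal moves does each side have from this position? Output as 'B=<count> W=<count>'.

Answer: B=6 W=10

Derivation:
-- B to move --
(1,0): no bracket -> illegal
(1,2): no bracket -> illegal
(2,0): flips 2 -> legal
(2,5): flips 1 -> legal
(3,0): no bracket -> illegal
(3,1): flips 2 -> legal
(3,2): no bracket -> illegal
(3,5): flips 1 -> legal
(3,6): no bracket -> illegal
(4,6): flips 1 -> legal
(4,7): no bracket -> illegal
(5,4): no bracket -> illegal
(5,5): no bracket -> illegal
(5,7): no bracket -> illegal
(6,5): no bracket -> illegal
(6,6): no bracket -> illegal
(6,7): flips 3 -> legal
B mobility = 6
-- W to move --
(0,0): flips 1 -> legal
(0,1): flips 1 -> legal
(0,2): no bracket -> illegal
(0,3): no bracket -> illegal
(0,4): flips 3 -> legal
(0,5): no bracket -> illegal
(1,0): no bracket -> illegal
(1,2): flips 1 -> legal
(1,5): no bracket -> illegal
(2,0): no bracket -> illegal
(2,5): flips 2 -> legal
(3,2): flips 1 -> legal
(3,5): no bracket -> illegal
(4,2): flips 2 -> legal
(5,2): flips 1 -> legal
(5,3): no bracket -> illegal
(5,4): flips 1 -> legal
(5,5): flips 2 -> legal
W mobility = 10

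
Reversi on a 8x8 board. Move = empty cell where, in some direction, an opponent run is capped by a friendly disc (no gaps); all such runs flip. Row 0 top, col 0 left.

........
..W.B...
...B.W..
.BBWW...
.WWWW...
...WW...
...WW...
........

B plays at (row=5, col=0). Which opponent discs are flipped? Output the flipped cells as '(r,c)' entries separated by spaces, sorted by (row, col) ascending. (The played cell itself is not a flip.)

Answer: (4,1)

Derivation:
Dir NW: edge -> no flip
Dir N: first cell '.' (not opp) -> no flip
Dir NE: opp run (4,1) capped by B -> flip
Dir W: edge -> no flip
Dir E: first cell '.' (not opp) -> no flip
Dir SW: edge -> no flip
Dir S: first cell '.' (not opp) -> no flip
Dir SE: first cell '.' (not opp) -> no flip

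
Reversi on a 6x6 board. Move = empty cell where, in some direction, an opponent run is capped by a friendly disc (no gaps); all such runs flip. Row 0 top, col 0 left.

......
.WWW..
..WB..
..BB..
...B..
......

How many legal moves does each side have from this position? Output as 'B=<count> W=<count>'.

-- B to move --
(0,0): flips 2 -> legal
(0,1): flips 1 -> legal
(0,2): flips 2 -> legal
(0,3): flips 1 -> legal
(0,4): no bracket -> illegal
(1,0): no bracket -> illegal
(1,4): no bracket -> illegal
(2,0): no bracket -> illegal
(2,1): flips 1 -> legal
(2,4): no bracket -> illegal
(3,1): no bracket -> illegal
B mobility = 5
-- W to move --
(1,4): no bracket -> illegal
(2,1): no bracket -> illegal
(2,4): flips 1 -> legal
(3,1): no bracket -> illegal
(3,4): flips 1 -> legal
(4,1): no bracket -> illegal
(4,2): flips 1 -> legal
(4,4): flips 1 -> legal
(5,2): no bracket -> illegal
(5,3): flips 3 -> legal
(5,4): no bracket -> illegal
W mobility = 5

Answer: B=5 W=5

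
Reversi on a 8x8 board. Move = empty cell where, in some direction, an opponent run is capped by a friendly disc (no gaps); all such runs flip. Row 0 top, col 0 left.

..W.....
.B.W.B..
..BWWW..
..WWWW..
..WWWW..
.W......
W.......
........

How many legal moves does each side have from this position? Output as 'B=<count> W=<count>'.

Answer: B=4 W=7

Derivation:
-- B to move --
(0,1): no bracket -> illegal
(0,3): no bracket -> illegal
(0,4): flips 1 -> legal
(1,2): no bracket -> illegal
(1,4): no bracket -> illegal
(1,6): no bracket -> illegal
(2,1): no bracket -> illegal
(2,6): flips 3 -> legal
(3,1): no bracket -> illegal
(3,6): no bracket -> illegal
(4,0): no bracket -> illegal
(4,1): no bracket -> illegal
(4,6): no bracket -> illegal
(5,0): no bracket -> illegal
(5,2): flips 2 -> legal
(5,3): no bracket -> illegal
(5,4): no bracket -> illegal
(5,5): flips 5 -> legal
(5,6): no bracket -> illegal
(6,1): no bracket -> illegal
(6,2): no bracket -> illegal
(7,0): no bracket -> illegal
(7,1): no bracket -> illegal
B mobility = 4
-- W to move --
(0,0): flips 2 -> legal
(0,1): no bracket -> illegal
(0,4): no bracket -> illegal
(0,5): flips 1 -> legal
(0,6): flips 1 -> legal
(1,0): no bracket -> illegal
(1,2): flips 1 -> legal
(1,4): no bracket -> illegal
(1,6): no bracket -> illegal
(2,0): flips 1 -> legal
(2,1): flips 1 -> legal
(2,6): no bracket -> illegal
(3,1): flips 1 -> legal
W mobility = 7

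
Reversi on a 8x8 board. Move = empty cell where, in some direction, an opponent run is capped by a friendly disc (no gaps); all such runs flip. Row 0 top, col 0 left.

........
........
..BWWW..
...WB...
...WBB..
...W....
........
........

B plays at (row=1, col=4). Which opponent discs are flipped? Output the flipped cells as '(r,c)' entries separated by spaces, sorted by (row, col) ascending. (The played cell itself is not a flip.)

Dir NW: first cell '.' (not opp) -> no flip
Dir N: first cell '.' (not opp) -> no flip
Dir NE: first cell '.' (not opp) -> no flip
Dir W: first cell '.' (not opp) -> no flip
Dir E: first cell '.' (not opp) -> no flip
Dir SW: opp run (2,3), next='.' -> no flip
Dir S: opp run (2,4) capped by B -> flip
Dir SE: opp run (2,5), next='.' -> no flip

Answer: (2,4)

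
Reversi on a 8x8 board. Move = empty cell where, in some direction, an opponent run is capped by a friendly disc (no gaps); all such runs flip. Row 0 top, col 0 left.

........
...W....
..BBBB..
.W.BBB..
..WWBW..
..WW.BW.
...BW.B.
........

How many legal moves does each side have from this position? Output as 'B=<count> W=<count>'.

-- B to move --
(0,2): flips 1 -> legal
(0,3): flips 1 -> legal
(0,4): flips 1 -> legal
(1,2): no bracket -> illegal
(1,4): no bracket -> illegal
(2,0): no bracket -> illegal
(2,1): no bracket -> illegal
(3,0): no bracket -> illegal
(3,2): no bracket -> illegal
(3,6): no bracket -> illegal
(4,0): flips 1 -> legal
(4,1): flips 3 -> legal
(4,6): flips 2 -> legal
(4,7): no bracket -> illegal
(5,1): flips 1 -> legal
(5,4): no bracket -> illegal
(5,7): flips 1 -> legal
(6,1): flips 2 -> legal
(6,2): flips 1 -> legal
(6,5): flips 1 -> legal
(6,7): flips 2 -> legal
(7,3): flips 1 -> legal
(7,4): no bracket -> illegal
(7,5): no bracket -> illegal
B mobility = 13
-- W to move --
(1,1): no bracket -> illegal
(1,2): flips 2 -> legal
(1,4): no bracket -> illegal
(1,5): flips 4 -> legal
(1,6): flips 2 -> legal
(2,1): no bracket -> illegal
(2,6): flips 2 -> legal
(3,2): no bracket -> illegal
(3,6): no bracket -> illegal
(4,6): flips 3 -> legal
(5,4): flips 1 -> legal
(5,7): no bracket -> illegal
(6,2): flips 1 -> legal
(6,5): flips 1 -> legal
(6,7): no bracket -> illegal
(7,2): no bracket -> illegal
(7,3): flips 1 -> legal
(7,4): flips 1 -> legal
(7,5): no bracket -> illegal
(7,6): flips 1 -> legal
(7,7): no bracket -> illegal
W mobility = 11

Answer: B=13 W=11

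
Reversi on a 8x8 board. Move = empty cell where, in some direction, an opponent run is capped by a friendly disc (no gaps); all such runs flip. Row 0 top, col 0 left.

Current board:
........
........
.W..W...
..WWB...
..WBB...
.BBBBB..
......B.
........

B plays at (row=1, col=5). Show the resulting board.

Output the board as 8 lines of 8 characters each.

Place B at (1,5); scan 8 dirs for brackets.
Dir NW: first cell '.' (not opp) -> no flip
Dir N: first cell '.' (not opp) -> no flip
Dir NE: first cell '.' (not opp) -> no flip
Dir W: first cell '.' (not opp) -> no flip
Dir E: first cell '.' (not opp) -> no flip
Dir SW: opp run (2,4) (3,3) (4,2) capped by B -> flip
Dir S: first cell '.' (not opp) -> no flip
Dir SE: first cell '.' (not opp) -> no flip
All flips: (2,4) (3,3) (4,2)

Answer: ........
.....B..
.W..B...
..WBB...
..BBB...
.BBBBB..
......B.
........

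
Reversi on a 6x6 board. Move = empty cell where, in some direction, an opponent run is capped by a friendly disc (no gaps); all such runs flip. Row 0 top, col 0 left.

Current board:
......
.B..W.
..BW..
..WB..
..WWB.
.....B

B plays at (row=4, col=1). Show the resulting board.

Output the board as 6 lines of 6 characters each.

Answer: ......
.B..W.
..BW..
..WB..
.BBBB.
.....B

Derivation:
Place B at (4,1); scan 8 dirs for brackets.
Dir NW: first cell '.' (not opp) -> no flip
Dir N: first cell '.' (not opp) -> no flip
Dir NE: opp run (3,2) (2,3) (1,4), next='.' -> no flip
Dir W: first cell '.' (not opp) -> no flip
Dir E: opp run (4,2) (4,3) capped by B -> flip
Dir SW: first cell '.' (not opp) -> no flip
Dir S: first cell '.' (not opp) -> no flip
Dir SE: first cell '.' (not opp) -> no flip
All flips: (4,2) (4,3)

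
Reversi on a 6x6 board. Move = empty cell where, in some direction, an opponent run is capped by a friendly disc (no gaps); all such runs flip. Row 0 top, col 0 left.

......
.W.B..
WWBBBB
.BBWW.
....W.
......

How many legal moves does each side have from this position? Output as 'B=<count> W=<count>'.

Answer: B=9 W=8

Derivation:
-- B to move --
(0,0): flips 1 -> legal
(0,1): flips 2 -> legal
(0,2): no bracket -> illegal
(1,0): flips 1 -> legal
(1,2): no bracket -> illegal
(3,0): no bracket -> illegal
(3,5): flips 2 -> legal
(4,2): flips 1 -> legal
(4,3): flips 2 -> legal
(4,5): flips 1 -> legal
(5,3): no bracket -> illegal
(5,4): flips 2 -> legal
(5,5): flips 2 -> legal
B mobility = 9
-- W to move --
(0,2): no bracket -> illegal
(0,3): flips 2 -> legal
(0,4): no bracket -> illegal
(1,2): flips 1 -> legal
(1,4): flips 1 -> legal
(1,5): flips 1 -> legal
(3,0): flips 2 -> legal
(3,5): no bracket -> illegal
(4,0): no bracket -> illegal
(4,1): flips 1 -> legal
(4,2): flips 1 -> legal
(4,3): flips 1 -> legal
W mobility = 8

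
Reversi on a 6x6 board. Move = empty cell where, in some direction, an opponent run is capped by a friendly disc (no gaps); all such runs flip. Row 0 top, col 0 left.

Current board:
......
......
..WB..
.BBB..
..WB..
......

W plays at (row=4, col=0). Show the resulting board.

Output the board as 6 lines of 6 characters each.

Place W at (4,0); scan 8 dirs for brackets.
Dir NW: edge -> no flip
Dir N: first cell '.' (not opp) -> no flip
Dir NE: opp run (3,1) capped by W -> flip
Dir W: edge -> no flip
Dir E: first cell '.' (not opp) -> no flip
Dir SW: edge -> no flip
Dir S: first cell '.' (not opp) -> no flip
Dir SE: first cell '.' (not opp) -> no flip
All flips: (3,1)

Answer: ......
......
..WB..
.WBB..
W.WB..
......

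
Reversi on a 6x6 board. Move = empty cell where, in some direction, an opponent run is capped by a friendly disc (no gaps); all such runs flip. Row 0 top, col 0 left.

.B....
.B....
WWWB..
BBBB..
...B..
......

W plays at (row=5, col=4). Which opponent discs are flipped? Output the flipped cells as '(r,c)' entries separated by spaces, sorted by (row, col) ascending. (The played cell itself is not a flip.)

Dir NW: opp run (4,3) (3,2) capped by W -> flip
Dir N: first cell '.' (not opp) -> no flip
Dir NE: first cell '.' (not opp) -> no flip
Dir W: first cell '.' (not opp) -> no flip
Dir E: first cell '.' (not opp) -> no flip
Dir SW: edge -> no flip
Dir S: edge -> no flip
Dir SE: edge -> no flip

Answer: (3,2) (4,3)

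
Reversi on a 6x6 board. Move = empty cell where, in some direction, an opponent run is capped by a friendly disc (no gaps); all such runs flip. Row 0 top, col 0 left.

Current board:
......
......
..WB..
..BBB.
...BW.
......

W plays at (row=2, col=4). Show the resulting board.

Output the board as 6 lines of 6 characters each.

Answer: ......
......
..WWW.
..BBW.
...BW.
......

Derivation:
Place W at (2,4); scan 8 dirs for brackets.
Dir NW: first cell '.' (not opp) -> no flip
Dir N: first cell '.' (not opp) -> no flip
Dir NE: first cell '.' (not opp) -> no flip
Dir W: opp run (2,3) capped by W -> flip
Dir E: first cell '.' (not opp) -> no flip
Dir SW: opp run (3,3), next='.' -> no flip
Dir S: opp run (3,4) capped by W -> flip
Dir SE: first cell '.' (not opp) -> no flip
All flips: (2,3) (3,4)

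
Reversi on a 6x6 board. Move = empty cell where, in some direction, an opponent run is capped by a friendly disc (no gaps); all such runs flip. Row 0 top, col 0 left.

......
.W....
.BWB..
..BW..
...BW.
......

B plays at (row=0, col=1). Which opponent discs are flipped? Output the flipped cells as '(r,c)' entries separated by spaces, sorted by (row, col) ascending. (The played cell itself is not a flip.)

Answer: (1,1)

Derivation:
Dir NW: edge -> no flip
Dir N: edge -> no flip
Dir NE: edge -> no flip
Dir W: first cell '.' (not opp) -> no flip
Dir E: first cell '.' (not opp) -> no flip
Dir SW: first cell '.' (not opp) -> no flip
Dir S: opp run (1,1) capped by B -> flip
Dir SE: first cell '.' (not opp) -> no flip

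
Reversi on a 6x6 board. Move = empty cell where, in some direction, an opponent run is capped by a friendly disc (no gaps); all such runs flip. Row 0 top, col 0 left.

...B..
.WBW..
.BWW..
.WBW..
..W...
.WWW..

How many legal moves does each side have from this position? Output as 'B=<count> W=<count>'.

Answer: B=8 W=4

Derivation:
-- B to move --
(0,0): no bracket -> illegal
(0,1): flips 1 -> legal
(0,2): no bracket -> illegal
(0,4): no bracket -> illegal
(1,0): flips 1 -> legal
(1,4): flips 2 -> legal
(2,0): no bracket -> illegal
(2,4): flips 2 -> legal
(3,0): flips 1 -> legal
(3,4): flips 2 -> legal
(4,0): no bracket -> illegal
(4,1): flips 1 -> legal
(4,3): flips 3 -> legal
(4,4): no bracket -> illegal
(5,0): no bracket -> illegal
(5,4): no bracket -> illegal
B mobility = 8
-- W to move --
(0,1): flips 1 -> legal
(0,2): flips 1 -> legal
(0,4): no bracket -> illegal
(1,0): no bracket -> illegal
(1,4): no bracket -> illegal
(2,0): flips 1 -> legal
(3,0): no bracket -> illegal
(4,1): flips 1 -> legal
(4,3): no bracket -> illegal
W mobility = 4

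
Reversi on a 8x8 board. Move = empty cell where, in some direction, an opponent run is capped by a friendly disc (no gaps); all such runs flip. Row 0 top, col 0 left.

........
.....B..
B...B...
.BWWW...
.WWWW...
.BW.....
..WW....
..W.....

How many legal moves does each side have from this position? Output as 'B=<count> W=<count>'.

-- B to move --
(2,1): no bracket -> illegal
(2,2): no bracket -> illegal
(2,3): no bracket -> illegal
(2,5): no bracket -> illegal
(3,0): no bracket -> illegal
(3,5): flips 3 -> legal
(4,0): no bracket -> illegal
(4,5): no bracket -> illegal
(5,0): no bracket -> illegal
(5,3): flips 2 -> legal
(5,4): flips 2 -> legal
(5,5): no bracket -> illegal
(6,1): no bracket -> illegal
(6,4): no bracket -> illegal
(7,1): no bracket -> illegal
(7,3): flips 1 -> legal
(7,4): no bracket -> illegal
B mobility = 4
-- W to move --
(0,4): no bracket -> illegal
(0,5): no bracket -> illegal
(0,6): flips 2 -> legal
(1,0): no bracket -> illegal
(1,1): no bracket -> illegal
(1,3): no bracket -> illegal
(1,4): flips 1 -> legal
(1,6): no bracket -> illegal
(2,1): flips 1 -> legal
(2,2): no bracket -> illegal
(2,3): no bracket -> illegal
(2,5): no bracket -> illegal
(2,6): no bracket -> illegal
(3,0): flips 1 -> legal
(3,5): no bracket -> illegal
(4,0): flips 1 -> legal
(5,0): flips 1 -> legal
(6,0): flips 1 -> legal
(6,1): flips 1 -> legal
W mobility = 8

Answer: B=4 W=8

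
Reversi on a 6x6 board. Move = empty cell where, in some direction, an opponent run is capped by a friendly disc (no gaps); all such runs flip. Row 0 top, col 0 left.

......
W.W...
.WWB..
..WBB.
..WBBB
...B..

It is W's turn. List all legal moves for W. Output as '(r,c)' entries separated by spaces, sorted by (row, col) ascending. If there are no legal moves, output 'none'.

Answer: (1,4) (2,4) (3,5) (5,4) (5,5)

Derivation:
(1,3): no bracket -> illegal
(1,4): flips 1 -> legal
(2,4): flips 2 -> legal
(2,5): no bracket -> illegal
(3,5): flips 2 -> legal
(5,2): no bracket -> illegal
(5,4): flips 1 -> legal
(5,5): flips 2 -> legal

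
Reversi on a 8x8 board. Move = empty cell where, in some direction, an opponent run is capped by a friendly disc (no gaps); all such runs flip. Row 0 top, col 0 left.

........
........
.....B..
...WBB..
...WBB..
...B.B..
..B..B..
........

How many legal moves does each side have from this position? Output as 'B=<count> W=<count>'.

Answer: B=5 W=5

Derivation:
-- B to move --
(2,2): flips 1 -> legal
(2,3): flips 2 -> legal
(2,4): no bracket -> illegal
(3,2): flips 1 -> legal
(4,2): flips 1 -> legal
(5,2): flips 1 -> legal
(5,4): no bracket -> illegal
B mobility = 5
-- W to move --
(1,4): no bracket -> illegal
(1,5): no bracket -> illegal
(1,6): flips 2 -> legal
(2,3): no bracket -> illegal
(2,4): no bracket -> illegal
(2,6): no bracket -> illegal
(3,6): flips 2 -> legal
(4,2): no bracket -> illegal
(4,6): flips 2 -> legal
(5,1): no bracket -> illegal
(5,2): no bracket -> illegal
(5,4): no bracket -> illegal
(5,6): no bracket -> illegal
(6,1): no bracket -> illegal
(6,3): flips 1 -> legal
(6,4): no bracket -> illegal
(6,6): flips 2 -> legal
(7,1): no bracket -> illegal
(7,2): no bracket -> illegal
(7,3): no bracket -> illegal
(7,4): no bracket -> illegal
(7,5): no bracket -> illegal
(7,6): no bracket -> illegal
W mobility = 5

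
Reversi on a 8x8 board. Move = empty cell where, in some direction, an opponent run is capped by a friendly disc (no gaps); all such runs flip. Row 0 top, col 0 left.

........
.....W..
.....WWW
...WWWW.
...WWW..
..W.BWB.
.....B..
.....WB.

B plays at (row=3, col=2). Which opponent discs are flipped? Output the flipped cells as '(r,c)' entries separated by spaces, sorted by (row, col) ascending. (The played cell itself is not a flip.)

Answer: (4,3)

Derivation:
Dir NW: first cell '.' (not opp) -> no flip
Dir N: first cell '.' (not opp) -> no flip
Dir NE: first cell '.' (not opp) -> no flip
Dir W: first cell '.' (not opp) -> no flip
Dir E: opp run (3,3) (3,4) (3,5) (3,6), next='.' -> no flip
Dir SW: first cell '.' (not opp) -> no flip
Dir S: first cell '.' (not opp) -> no flip
Dir SE: opp run (4,3) capped by B -> flip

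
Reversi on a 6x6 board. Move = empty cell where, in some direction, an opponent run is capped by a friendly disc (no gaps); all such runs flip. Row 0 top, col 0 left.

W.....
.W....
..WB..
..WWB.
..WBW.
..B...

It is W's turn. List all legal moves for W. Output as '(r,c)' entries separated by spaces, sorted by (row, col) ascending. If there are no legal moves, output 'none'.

Answer: (1,3) (1,4) (2,4) (3,5) (5,3) (5,4)

Derivation:
(1,2): no bracket -> illegal
(1,3): flips 1 -> legal
(1,4): flips 1 -> legal
(2,4): flips 2 -> legal
(2,5): no bracket -> illegal
(3,5): flips 1 -> legal
(4,1): no bracket -> illegal
(4,5): no bracket -> illegal
(5,1): no bracket -> illegal
(5,3): flips 1 -> legal
(5,4): flips 1 -> legal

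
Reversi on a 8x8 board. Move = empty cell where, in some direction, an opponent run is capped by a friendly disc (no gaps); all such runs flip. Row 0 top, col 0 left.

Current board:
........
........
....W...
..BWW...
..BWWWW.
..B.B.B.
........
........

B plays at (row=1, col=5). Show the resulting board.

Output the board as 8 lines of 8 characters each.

Place B at (1,5); scan 8 dirs for brackets.
Dir NW: first cell '.' (not opp) -> no flip
Dir N: first cell '.' (not opp) -> no flip
Dir NE: first cell '.' (not opp) -> no flip
Dir W: first cell '.' (not opp) -> no flip
Dir E: first cell '.' (not opp) -> no flip
Dir SW: opp run (2,4) (3,3) capped by B -> flip
Dir S: first cell '.' (not opp) -> no flip
Dir SE: first cell '.' (not opp) -> no flip
All flips: (2,4) (3,3)

Answer: ........
.....B..
....B...
..BBW...
..BWWWW.
..B.B.B.
........
........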